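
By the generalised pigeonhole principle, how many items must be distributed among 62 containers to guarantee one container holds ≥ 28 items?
n = (28 − 1)·62 + 1 = 1675

By the generalised pigeonhole principle, to guarantee some box contains ≥ r objects we need more than (r − 1) · k objects total. Threshold: n = (r − 1) · k + 1. With r = 28 and k = 62: n = 27 · 62 + 1 = 1674 + 1 = 1675. For n = 1674 = 27 · 62, we can put exactly 27 objects in every box, avoiding 28 in any single one — so 1675 is tight.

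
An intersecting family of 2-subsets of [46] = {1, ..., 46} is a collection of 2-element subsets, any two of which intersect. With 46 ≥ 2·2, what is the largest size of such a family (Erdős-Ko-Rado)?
max |F| = C(45, 1) = 45

The Erdős-Ko-Rado theorem states: for n ≥ 2k, an intersecting family of k-subsets of an n-element set has size at most C(n − 1, k − 1), with equality for 'star' families {A ⊆ [n] : |A| = k, i ∈ A} (fix an element i). For n = 46, k = 2: C(45, 1) = 45.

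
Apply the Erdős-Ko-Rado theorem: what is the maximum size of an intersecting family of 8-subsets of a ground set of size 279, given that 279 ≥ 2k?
max |F| = C(278, 7) = 23594887899440

Erdős-Ko-Rado (1961): when n ≥ 2k, max |F| = C(n−1, k−1). The bound is attained by the star {A : i ∈ A} for any fixed i ∈ [n]. Here C(279−1, 8−1) = C(278, 7) = 23594887899440.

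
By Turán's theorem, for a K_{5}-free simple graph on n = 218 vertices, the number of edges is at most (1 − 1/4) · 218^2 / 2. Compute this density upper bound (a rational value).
Turán density bound = (3/4) · 218^2/2 = 35643/2 ≈ 17821.5

Turán's theorem: ex(n, K_{r+1}) is achieved by the complete r-partite Turán graph T(n, r) with parts as balanced as possible, and is at most (1 − 1/r) · n^2/2. For r = 4, n = 218: the density bound is (3/4) · 47524/2 = 35643/2 ≈ 17821.5. The integer-valued extremum is e(T(218, 4)) = 17821, which is strictly less than the density bound 35643/2 since 4 ∤ 218 (the parts of T(218, 4) cannot all be equal).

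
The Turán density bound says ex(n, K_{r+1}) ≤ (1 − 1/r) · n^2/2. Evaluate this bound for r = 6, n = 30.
Turán density bound = (5/6) · 30^2/2 = 375

Turán's theorem: ex(n, K_{r+1}) is achieved by the complete r-partite Turán graph T(n, r) with parts as balanced as possible, and is at most (1 − 1/r) · n^2/2. For r = 6, n = 30: the density bound is (5/6) · 900/2 = 375. Since 6 ∣ 30, the Turán graph T(30, 6) has parts of equal size 5, and its edge count e(T(30, 6)) = 375 attains the density bound exactly.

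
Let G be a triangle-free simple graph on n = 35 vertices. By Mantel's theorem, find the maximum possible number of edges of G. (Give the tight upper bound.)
ex(35, K_3) = ⌊35^2/4⌋ = 306

Mantel (1907): a triangle-free graph on n vertices has at most ⌊n^2/4⌋ edges, with equality for the complete bipartite graph K_{⌊n/2⌋, ⌈n/2⌉}. For n = 35: ⌊35^2/4⌋ = ⌊1225/4⌋ = 306. The extremal graph is K_{17, 18}, which has 17·18 = 306 edges.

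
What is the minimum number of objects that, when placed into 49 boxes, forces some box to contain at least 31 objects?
n = (31 − 1)·49 + 1 = 1471

By the generalised pigeonhole principle, to guarantee some box contains ≥ r objects we need more than (r − 1) · k objects total. Threshold: n = (r − 1) · k + 1. With r = 31 and k = 49: n = 30 · 49 + 1 = 1470 + 1 = 1471. For n = 1470 = 30 · 49, we can put exactly 30 objects in every box, avoiding 31 in any single one — so 1471 is tight.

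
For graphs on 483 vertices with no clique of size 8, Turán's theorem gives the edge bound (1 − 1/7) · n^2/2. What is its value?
Turán density bound = (6/7) · 483^2/2 = 99981

Turán's theorem: ex(n, K_{r+1}) is achieved by the complete r-partite Turán graph T(n, r) with parts as balanced as possible, and is at most (1 − 1/r) · n^2/2. For r = 7, n = 483: the density bound is (6/7) · 233289/2 = 99981. Since 7 ∣ 483, the Turán graph T(483, 7) has parts of equal size 69, and its edge count e(T(483, 7)) = 99981 attains the density bound exactly.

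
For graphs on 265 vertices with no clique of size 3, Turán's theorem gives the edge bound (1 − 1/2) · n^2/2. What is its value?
Turán density bound = (1/2) · 265^2/2 = 70225/4 ≈ 17556.25

Turán's theorem: ex(n, K_{r+1}) is achieved by the complete r-partite Turán graph T(n, r) with parts as balanced as possible, and is at most (1 − 1/r) · n^2/2. For r = 2, n = 265: the density bound is (1/2) · 70225/2 = 70225/4 ≈ 17556.25. The integer-valued extremum is e(T(265, 2)) = 17556, which is strictly less than the density bound 70225/4 since 2 ∤ 265 (the parts of T(265, 2) cannot all be equal).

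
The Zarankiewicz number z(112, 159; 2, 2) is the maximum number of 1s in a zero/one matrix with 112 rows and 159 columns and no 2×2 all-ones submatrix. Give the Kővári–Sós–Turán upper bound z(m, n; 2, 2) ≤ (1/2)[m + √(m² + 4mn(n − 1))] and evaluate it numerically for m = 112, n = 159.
z(112, 159; 2, 2) ≤ (1/2)[112 + √(112² + 4·112·159·158)] = (1/2)[112 + √11267200] = 1734.3325

Kővári–Sós–Turán: let r_1, ..., r_112 be the row sums and z = Σ r_i the total number of 1s. Each pair of columns can share at most one row with both entries 1 (else a 2×2 all-ones block appears), so Σ_i C(r_i, 2) ≤ C(159, 2) = 12561. By convexity Σ_i C(r_i, 2) ≥ 112·C(z/112, 2) = z(z − 112)/(2·112), giving z² − 112z − 112·159·158 ≤ 0 and hence z ≤ (1/2)[112 + √(12544 + 4·2813664)] = (1/2)[112 + √11267200] ≈ (1/2)(112 + 3356.665) = 1734.3325.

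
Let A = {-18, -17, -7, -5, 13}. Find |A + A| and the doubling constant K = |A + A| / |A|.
K = |A + A| / |A| = 15/5 = 3

Enumerate A + A = {a + b : a, b ∈ A}. With |A| = 5, there are |A|^2 = 25 ordered sum pairs; collecting distinct values, A + A = {-36, -35, -34, -25, -24, -23, -22, -14, -12, -10, -5, -4, 6, 8, 26}, so |A + A| = 15. Thus K = 15/5 = 3. For comparison, the minimum possible |A + A| over all 5-element sets is 2·5 − 1 = 9 (so min K = 9/5), attained only by arithmetic progressions.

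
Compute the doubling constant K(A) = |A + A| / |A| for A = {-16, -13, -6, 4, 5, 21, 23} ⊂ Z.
K = |A + A| / |A| = 25/7

Enumerate A + A = {a + b : a, b ∈ A}. With |A| = 7, there are |A|^2 = 49 ordered sum pairs; collecting distinct values, A + A = {-32, -29, -26, -22, -19, -12, -11, -9, -8, -2, -1, 5, 7, 8, 9, 10, 15, 17, 25, 26, 27, 28, 42, 44, 46}, so |A + A| = 25. Thus K = 25/7. For comparison, the minimum possible |A + A| over all 7-element sets is 2·7 − 1 = 13 (so min K = 13/7), attained only by arithmetic progressions.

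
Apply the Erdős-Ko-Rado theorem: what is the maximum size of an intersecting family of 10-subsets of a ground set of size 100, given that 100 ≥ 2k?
max |F| = C(99, 9) = 1731030945644

The Erdős-Ko-Rado theorem states: for n ≥ 2k, an intersecting family of k-subsets of an n-element set has size at most C(n − 1, k − 1), with equality for 'star' families {A ⊆ [n] : |A| = k, i ∈ A} (fix an element i). For n = 100, k = 10: C(99, 9) = 1731030945644.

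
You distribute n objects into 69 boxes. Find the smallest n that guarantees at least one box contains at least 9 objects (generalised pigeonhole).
n = (9 − 1)·69 + 1 = 553

By the generalised pigeonhole principle, to guarantee some box contains ≥ r objects we need more than (r − 1) · k objects total. Threshold: n = (r − 1) · k + 1. With r = 9 and k = 69: n = 8 · 69 + 1 = 552 + 1 = 553. For n = 552 = 8 · 69, we can put exactly 8 objects in every box, avoiding 9 in any single one — so 553 is tight.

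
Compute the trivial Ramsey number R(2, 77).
R(2, 77) = 77

R(2, k) = k for all k ≥ 2: in a 2-colouring of K_k, either some edge is red (a red K_2) or all edges are blue (a blue K_k). And K_{76} coloured all-blue has no blue K_77, so R(2, 77) > 76. Hence R(2, 77) = 77.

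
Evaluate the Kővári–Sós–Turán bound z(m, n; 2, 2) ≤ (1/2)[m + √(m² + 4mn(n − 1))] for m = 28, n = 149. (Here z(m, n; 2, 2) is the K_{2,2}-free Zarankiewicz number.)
z(28, 149; 2, 2) ≤ (1/2)[28 + √(28² + 4·28·149·148)] = (1/2)[28 + √2470608] = 799.9084

Kővári–Sós–Turán: let r_1, ..., r_28 be the row sums and z = Σ r_i the total number of 1s. Each pair of columns can share at most one row with both entries 1 (else a 2×2 all-ones block appears), so Σ_i C(r_i, 2) ≤ C(149, 2) = 11026. By convexity Σ_i C(r_i, 2) ≥ 28·C(z/28, 2) = z(z − 28)/(2·28), giving z² − 28z − 28·149·148 ≤ 0 and hence z ≤ (1/2)[28 + √(784 + 4·617456)] = (1/2)[28 + √2470608] ≈ (1/2)(28 + 1571.8168) = 799.9084.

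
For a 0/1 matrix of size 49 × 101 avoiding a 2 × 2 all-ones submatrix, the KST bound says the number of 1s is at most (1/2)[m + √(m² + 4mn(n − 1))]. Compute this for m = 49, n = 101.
z(49, 101; 2, 2) ≤ (1/2)[49 + √(49² + 4·49·101·100)] = (1/2)[49 + √1982001] = 728.4178

Kővári–Sós–Turán: let r_1, ..., r_49 be the row sums and z = Σ r_i the total number of 1s. Each pair of columns can share at most one row with both entries 1 (else a 2×2 all-ones block appears), so Σ_i C(r_i, 2) ≤ C(101, 2) = 5050. By convexity Σ_i C(r_i, 2) ≥ 49·C(z/49, 2) = z(z − 49)/(2·49), giving z² − 49z − 49·101·100 ≤ 0 and hence z ≤ (1/2)[49 + √(2401 + 4·494900)] = (1/2)[49 + √1982001] ≈ (1/2)(49 + 1407.8356) = 728.4178.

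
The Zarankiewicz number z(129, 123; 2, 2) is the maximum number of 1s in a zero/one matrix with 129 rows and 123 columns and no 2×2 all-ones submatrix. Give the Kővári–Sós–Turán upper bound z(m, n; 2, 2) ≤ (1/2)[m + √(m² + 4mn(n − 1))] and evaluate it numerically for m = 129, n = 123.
z(129, 123; 2, 2) ≤ (1/2)[129 + √(129² + 4·129·123·122)] = (1/2)[129 + √7759737] = 1457.3152

Kővári–Sós–Turán: let r_1, ..., r_129 be the row sums and z = Σ r_i the total number of 1s. Each pair of columns can share at most one row with both entries 1 (else a 2×2 all-ones block appears), so Σ_i C(r_i, 2) ≤ C(123, 2) = 7503. By convexity Σ_i C(r_i, 2) ≥ 129·C(z/129, 2) = z(z − 129)/(2·129), giving z² − 129z − 129·123·122 ≤ 0 and hence z ≤ (1/2)[129 + √(16641 + 4·1935774)] = (1/2)[129 + √7759737] ≈ (1/2)(129 + 2785.6304) = 1457.3152.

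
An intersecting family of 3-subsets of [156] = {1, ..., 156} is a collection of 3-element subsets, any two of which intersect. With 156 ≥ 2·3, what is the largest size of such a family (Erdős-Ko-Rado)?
max |F| = C(155, 2) = 11935

The Erdős-Ko-Rado theorem states: for n ≥ 2k, an intersecting family of k-subsets of an n-element set has size at most C(n − 1, k − 1), with equality for 'star' families {A ⊆ [n] : |A| = k, i ∈ A} (fix an element i). For n = 156, k = 3: C(155, 2) = 11935.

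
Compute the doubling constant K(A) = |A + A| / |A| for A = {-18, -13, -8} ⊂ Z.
K = |A + A| / |A| = 5/3

Enumerate A + A = {a + b : a, b ∈ A}. With |A| = 3, there are |A|^2 = 9 ordered sum pairs; collecting distinct values, A + A = {-36, -31, -26, -21, -16}, so |A + A| = 5. Thus K = 5/3. Here |A + A| = 2|A| − 1 = 5, the minimum possible — so K = 5/3 is minimal, which holds iff A is an arithmetic progression.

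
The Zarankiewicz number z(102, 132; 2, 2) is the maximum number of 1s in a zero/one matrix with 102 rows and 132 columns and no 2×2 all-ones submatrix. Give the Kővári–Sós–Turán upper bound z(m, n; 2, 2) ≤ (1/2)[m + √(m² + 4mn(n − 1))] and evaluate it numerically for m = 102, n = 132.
z(102, 132; 2, 2) ≤ (1/2)[102 + √(102² + 4·102·132·131)] = (1/2)[102 + √7065540] = 1380.0542

Kővári–Sós–Turán: let r_1, ..., r_102 be the row sums and z = Σ r_i the total number of 1s. Each pair of columns can share at most one row with both entries 1 (else a 2×2 all-ones block appears), so Σ_i C(r_i, 2) ≤ C(132, 2) = 8646. By convexity Σ_i C(r_i, 2) ≥ 102·C(z/102, 2) = z(z − 102)/(2·102), giving z² − 102z − 102·132·131 ≤ 0 and hence z ≤ (1/2)[102 + √(10404 + 4·1763784)] = (1/2)[102 + √7065540] ≈ (1/2)(102 + 2658.1083) = 1380.0542.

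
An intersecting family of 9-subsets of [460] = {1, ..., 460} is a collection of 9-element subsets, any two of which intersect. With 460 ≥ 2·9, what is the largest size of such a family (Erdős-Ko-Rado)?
max |F| = C(459, 8) = 45956036867932269

Erdős-Ko-Rado (1961): when n ≥ 2k, max |F| = C(n−1, k−1). The bound is attained by the star {A : i ∈ A} for any fixed i ∈ [n]. Here C(460−1, 9−1) = C(459, 8) = 45956036867932269.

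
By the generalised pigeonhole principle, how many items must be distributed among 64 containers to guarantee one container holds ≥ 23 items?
n = (23 − 1)·64 + 1 = 1409

By the generalised pigeonhole principle, to guarantee some box contains ≥ r objects we need more than (r − 1) · k objects total. Threshold: n = (r − 1) · k + 1. With r = 23 and k = 64: n = 22 · 64 + 1 = 1408 + 1 = 1409. For n = 1408 = 22 · 64, we can put exactly 22 objects in every box, avoiding 23 in any single one — so 1409 is tight.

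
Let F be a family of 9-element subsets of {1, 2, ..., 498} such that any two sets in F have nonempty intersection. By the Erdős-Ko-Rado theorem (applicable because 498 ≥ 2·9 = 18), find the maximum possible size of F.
max |F| = C(497, 8) = 87244746248830170

Erdős-Ko-Rado (1961): when n ≥ 2k, max |F| = C(n−1, k−1). The bound is attained by the star {A : i ∈ A} for any fixed i ∈ [n]. Here C(498−1, 9−1) = C(497, 8) = 87244746248830170.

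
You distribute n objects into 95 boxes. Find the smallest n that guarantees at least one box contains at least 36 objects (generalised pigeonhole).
n = (36 − 1)·95 + 1 = 3326

By the generalised pigeonhole principle, to guarantee some box contains ≥ r objects we need more than (r − 1) · k objects total. Threshold: n = (r − 1) · k + 1. With r = 36 and k = 95: n = 35 · 95 + 1 = 3325 + 1 = 3326. For n = 3325 = 35 · 95, we can put exactly 35 objects in every box, avoiding 36 in any single one — so 3326 is tight.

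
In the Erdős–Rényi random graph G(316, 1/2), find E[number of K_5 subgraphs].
E[# K_5] = C(316, 5) · (1/2)^C(5, 2) = 25435774728 / 2^10 = 3179471841/128 = 24839623.7578125

For each 5-subset S of vertices (there are C(316, 5) = 25435774728 such S), let X_S = 1 if S induces a K_5 (all C(5, 2) = 10 edges present). Then P(X_S = 1) = (1/2)^10 = 1/1024. By linearity of expectation, E[# K_5] = C(316, 5) · (1/2)^10 = 25435774728 / 1024 = 3179471841/128 = 24839623.7578125.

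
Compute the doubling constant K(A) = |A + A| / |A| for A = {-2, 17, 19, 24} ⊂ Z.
K = |A + A| / |A| = 10/4 = 5/2

Enumerate A + A = {a + b : a, b ∈ A}. With |A| = 4, there are |A|^2 = 16 ordered sum pairs; collecting distinct values, A + A = {-4, 15, 17, 22, 34, 36, 38, 41, 43, 48}, so |A + A| = 10. Thus K = 10/4 = 5/2. For comparison, the minimum possible |A + A| over all 4-element sets is 2·4 − 1 = 7 (so min K = 7/4), attained only by arithmetic progressions.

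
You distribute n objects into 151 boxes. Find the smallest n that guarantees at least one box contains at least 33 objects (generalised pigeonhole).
n = (33 − 1)·151 + 1 = 4833

By the generalised pigeonhole principle, to guarantee some box contains ≥ r objects we need more than (r − 1) · k objects total. Threshold: n = (r − 1) · k + 1. With r = 33 and k = 151: n = 32 · 151 + 1 = 4832 + 1 = 4833. For n = 4832 = 32 · 151, we can put exactly 32 objects in every box, avoiding 33 in any single one — so 4833 is tight.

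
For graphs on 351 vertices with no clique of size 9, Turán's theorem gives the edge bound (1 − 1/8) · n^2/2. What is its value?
Turán density bound = (7/8) · 351^2/2 = 862407/16 ≈ 53900.4375

Turán's theorem: ex(n, K_{r+1}) is achieved by the complete r-partite Turán graph T(n, r) with parts as balanced as possible, and is at most (1 − 1/r) · n^2/2. For r = 8, n = 351: the density bound is (7/8) · 123201/2 = 862407/16 ≈ 53900.4375. The integer-valued extremum is e(T(351, 8)) = 53900, which is strictly less than the density bound 862407/16 since 8 ∤ 351 (the parts of T(351, 8) cannot all be equal).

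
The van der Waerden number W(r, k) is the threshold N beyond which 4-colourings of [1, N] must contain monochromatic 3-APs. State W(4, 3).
W(4, 3) = 76

W(4, 3) = 76. The lower bound W(4, 3) > 75 comes from an explicit good 4-colouring of [1, 75]; the upper bound W(4, 3) ≤ 76 was verified by exhaustive search over 4-colourings of [1, 76].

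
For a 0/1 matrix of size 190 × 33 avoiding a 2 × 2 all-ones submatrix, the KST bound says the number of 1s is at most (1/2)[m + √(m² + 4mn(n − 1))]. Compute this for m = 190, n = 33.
z(190, 33; 2, 2) ≤ (1/2)[190 + √(190² + 4·190·33·32)] = (1/2)[190 + √838660] = 552.8919

Kővári–Sós–Turán: let r_1, ..., r_190 be the row sums and z = Σ r_i the total number of 1s. Each pair of columns can share at most one row with both entries 1 (else a 2×2 all-ones block appears), so Σ_i C(r_i, 2) ≤ C(33, 2) = 528. By convexity Σ_i C(r_i, 2) ≥ 190·C(z/190, 2) = z(z − 190)/(2·190), giving z² − 190z − 190·33·32 ≤ 0 and hence z ≤ (1/2)[190 + √(36100 + 4·200640)] = (1/2)[190 + √838660] ≈ (1/2)(190 + 915.7838) = 552.8919.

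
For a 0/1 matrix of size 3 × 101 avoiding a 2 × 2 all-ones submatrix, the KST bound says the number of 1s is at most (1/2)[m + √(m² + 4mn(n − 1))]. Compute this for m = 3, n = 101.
z(3, 101; 2, 2) ≤ (1/2)[3 + √(3² + 4·3·101·100)] = (1/2)[3 + √121209] = 175.5754

Kővári–Sós–Turán: let r_1, ..., r_3 be the row sums and z = Σ r_i the total number of 1s. Each pair of columns can share at most one row with both entries 1 (else a 2×2 all-ones block appears), so Σ_i C(r_i, 2) ≤ C(101, 2) = 5050. By convexity Σ_i C(r_i, 2) ≥ 3·C(z/3, 2) = z(z − 3)/(2·3), giving z² − 3z − 3·101·100 ≤ 0 and hence z ≤ (1/2)[3 + √(9 + 4·30300)] = (1/2)[3 + √121209] ≈ (1/2)(3 + 348.1508) = 175.5754.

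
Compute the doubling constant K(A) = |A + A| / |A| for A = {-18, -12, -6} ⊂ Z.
K = |A + A| / |A| = 5/3

Enumerate A + A = {a + b : a, b ∈ A}. With |A| = 3, there are |A|^2 = 9 ordered sum pairs; collecting distinct values, A + A = {-36, -30, -24, -18, -12}, so |A + A| = 5. Thus K = 5/3. Here |A + A| = 2|A| − 1 = 5, the minimum possible — so K = 5/3 is minimal, which holds iff A is an arithmetic progression.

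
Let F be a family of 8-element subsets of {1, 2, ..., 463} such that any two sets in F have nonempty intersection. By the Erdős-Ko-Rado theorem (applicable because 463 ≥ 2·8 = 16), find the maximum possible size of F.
max |F| = C(462, 7) = 851587743973032

Erdős-Ko-Rado (1961): when n ≥ 2k, max |F| = C(n−1, k−1). The bound is attained by the star {A : i ∈ A} for any fixed i ∈ [n]. Here C(463−1, 8−1) = C(462, 7) = 851587743973032.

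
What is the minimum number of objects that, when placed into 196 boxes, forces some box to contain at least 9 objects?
n = (9 − 1)·196 + 1 = 1569

By the generalised pigeonhole principle, to guarantee some box contains ≥ r objects we need more than (r − 1) · k objects total. Threshold: n = (r − 1) · k + 1. With r = 9 and k = 196: n = 8 · 196 + 1 = 1568 + 1 = 1569. For n = 1568 = 8 · 196, we can put exactly 8 objects in every box, avoiding 9 in any single one — so 1569 is tight.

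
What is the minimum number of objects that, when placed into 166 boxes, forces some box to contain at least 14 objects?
n = (14 − 1)·166 + 1 = 2159

By the generalised pigeonhole principle, to guarantee some box contains ≥ r objects we need more than (r − 1) · k objects total. Threshold: n = (r − 1) · k + 1. With r = 14 and k = 166: n = 13 · 166 + 1 = 2158 + 1 = 2159. For n = 2158 = 13 · 166, we can put exactly 13 objects in every box, avoiding 14 in any single one — so 2159 is tight.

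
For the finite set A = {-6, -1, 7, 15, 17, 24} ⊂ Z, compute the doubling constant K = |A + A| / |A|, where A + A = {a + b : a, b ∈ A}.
K = |A + A| / |A| = 20/6 = 10/3

Enumerate A + A = {a + b : a, b ∈ A}. With |A| = 6, there are |A|^2 = 36 ordered sum pairs; collecting distinct values, A + A = {-12, -7, -2, 1, 6, 9, 11, 14, 16, 18, 22, 23, 24, 30, 31, 32, 34, 39, 41, 48}, so |A + A| = 20. Thus K = 20/6 = 10/3. For comparison, the minimum possible |A + A| over all 6-element sets is 2·6 − 1 = 11 (so min K = 11/6), attained only by arithmetic progressions.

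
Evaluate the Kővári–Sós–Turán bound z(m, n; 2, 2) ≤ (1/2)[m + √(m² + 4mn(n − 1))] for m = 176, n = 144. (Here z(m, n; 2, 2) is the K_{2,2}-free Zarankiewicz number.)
z(176, 144; 2, 2) ≤ (1/2)[176 + √(176² + 4·176·144·143)] = (1/2)[176 + √14527744] = 1993.7639

Kővári–Sós–Turán: let r_1, ..., r_176 be the row sums and z = Σ r_i the total number of 1s. Each pair of columns can share at most one row with both entries 1 (else a 2×2 all-ones block appears), so Σ_i C(r_i, 2) ≤ C(144, 2) = 10296. By convexity Σ_i C(r_i, 2) ≥ 176·C(z/176, 2) = z(z − 176)/(2·176), giving z² − 176z − 176·144·143 ≤ 0 and hence z ≤ (1/2)[176 + √(30976 + 4·3624192)] = (1/2)[176 + √14527744] ≈ (1/2)(176 + 3811.5278) = 1993.7639.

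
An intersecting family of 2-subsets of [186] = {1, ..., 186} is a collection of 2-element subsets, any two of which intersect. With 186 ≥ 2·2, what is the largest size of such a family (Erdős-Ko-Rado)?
max |F| = C(185, 1) = 185

Erdős-Ko-Rado (1961): when n ≥ 2k, max |F| = C(n−1, k−1). The bound is attained by the star {A : i ∈ A} for any fixed i ∈ [n]. Here C(186−1, 2−1) = C(185, 1) = 185.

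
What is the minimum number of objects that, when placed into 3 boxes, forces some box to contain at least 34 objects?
n = (34 − 1)·3 + 1 = 100

By the generalised pigeonhole principle, to guarantee some box contains ≥ r objects we need more than (r − 1) · k objects total. Threshold: n = (r − 1) · k + 1. With r = 34 and k = 3: n = 33 · 3 + 1 = 99 + 1 = 100. For n = 99 = 33 · 3, we can put exactly 33 objects in every box, avoiding 34 in any single one — so 100 is tight.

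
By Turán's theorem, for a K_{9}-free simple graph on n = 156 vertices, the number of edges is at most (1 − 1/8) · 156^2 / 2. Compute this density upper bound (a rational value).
Turán density bound = (7/8) · 156^2/2 = 10647

Turán's theorem: ex(n, K_{r+1}) is achieved by the complete r-partite Turán graph T(n, r) with parts as balanced as possible, and is at most (1 − 1/r) · n^2/2. For r = 8, n = 156: the density bound is (7/8) · 24336/2 = 10647. The integer-valued extremum is e(T(156, 8)) = 10646, which is strictly less than the density bound 10647 since 8 ∤ 156 (the parts of T(156, 8) cannot all be equal).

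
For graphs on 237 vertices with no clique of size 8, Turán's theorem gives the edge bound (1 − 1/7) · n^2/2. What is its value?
Turán density bound = (6/7) · 237^2/2 = 168507/7 ≈ 24072.4286

Turán's theorem: ex(n, K_{r+1}) is achieved by the complete r-partite Turán graph T(n, r) with parts as balanced as possible, and is at most (1 − 1/r) · n^2/2. For r = 7, n = 237: the density bound is (6/7) · 56169/2 = 168507/7 ≈ 24072.4286. The integer-valued extremum is e(T(237, 7)) = 24072, which is strictly less than the density bound 168507/7 since 7 ∤ 237 (the parts of T(237, 7) cannot all be equal).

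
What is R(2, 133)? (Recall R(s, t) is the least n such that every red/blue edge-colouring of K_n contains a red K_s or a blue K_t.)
R(2, 133) = 133

R(2, k) = k for all k ≥ 2: in a 2-colouring of K_k, either some edge is red (a red K_2) or all edges are blue (a blue K_k). And K_{132} coloured all-blue has no blue K_133, so R(2, 133) > 132. Hence R(2, 133) = 133.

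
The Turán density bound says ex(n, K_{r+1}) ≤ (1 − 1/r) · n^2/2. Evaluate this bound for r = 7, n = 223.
Turán density bound = (6/7) · 223^2/2 = 149187/7 ≈ 21312.4286

Turán's theorem: ex(n, K_{r+1}) is achieved by the complete r-partite Turán graph T(n, r) with parts as balanced as possible, and is at most (1 − 1/r) · n^2/2. For r = 7, n = 223: the density bound is (6/7) · 49729/2 = 149187/7 ≈ 21312.4286. The integer-valued extremum is e(T(223, 7)) = 21312, which is strictly less than the density bound 149187/7 since 7 ∤ 223 (the parts of T(223, 7) cannot all be equal).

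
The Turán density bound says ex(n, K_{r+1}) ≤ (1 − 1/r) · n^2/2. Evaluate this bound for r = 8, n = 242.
Turán density bound = (7/8) · 242^2/2 = 102487/4 ≈ 25621.75

Turán's theorem: ex(n, K_{r+1}) is achieved by the complete r-partite Turán graph T(n, r) with parts as balanced as possible, and is at most (1 − 1/r) · n^2/2. For r = 8, n = 242: the density bound is (7/8) · 58564/2 = 102487/4 ≈ 25621.75. The integer-valued extremum is e(T(242, 8)) = 25621, which is strictly less than the density bound 102487/4 since 8 ∤ 242 (the parts of T(242, 8) cannot all be equal).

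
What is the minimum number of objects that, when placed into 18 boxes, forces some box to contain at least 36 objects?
n = (36 − 1)·18 + 1 = 631

By the generalised pigeonhole principle, to guarantee some box contains ≥ r objects we need more than (r − 1) · k objects total. Threshold: n = (r − 1) · k + 1. With r = 36 and k = 18: n = 35 · 18 + 1 = 630 + 1 = 631. For n = 630 = 35 · 18, we can put exactly 35 objects in every box, avoiding 36 in any single one — so 631 is tight.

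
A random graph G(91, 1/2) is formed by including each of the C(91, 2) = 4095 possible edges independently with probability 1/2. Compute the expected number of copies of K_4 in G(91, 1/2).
E[# K_4] = C(91, 4) · (1/2)^C(4, 2) = 2672670 / 2^6 = 1336335/32 = 41760.46875

For each 4-subset S of vertices (there are C(91, 4) = 2672670 such S), let X_S = 1 if S induces a K_4 (all C(4, 2) = 6 edges present). Then P(X_S = 1) = (1/2)^6 = 1/64. By linearity of expectation, E[# K_4] = C(91, 4) · (1/2)^6 = 2672670 / 64 = 1336335/32 = 41760.46875.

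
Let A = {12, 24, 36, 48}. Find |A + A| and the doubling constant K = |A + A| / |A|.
K = |A + A| / |A| = 7/4

Enumerate A + A = {a + b : a, b ∈ A}. With |A| = 4, there are |A|^2 = 16 ordered sum pairs; collecting distinct values, A + A = {24, 36, 48, 60, 72, 84, 96}, so |A + A| = 7. Thus K = 7/4. Here |A + A| = 2|A| − 1 = 7, the minimum possible — so K = 7/4 is minimal, which holds iff A is an arithmetic progression.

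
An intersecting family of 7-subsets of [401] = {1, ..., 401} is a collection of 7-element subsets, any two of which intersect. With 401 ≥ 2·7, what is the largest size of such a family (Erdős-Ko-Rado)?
max |F| = C(400, 6) = 5478557838600

Erdős-Ko-Rado (1961): when n ≥ 2k, max |F| = C(n−1, k−1). The bound is attained by the star {A : i ∈ A} for any fixed i ∈ [n]. Here C(401−1, 7−1) = C(400, 6) = 5478557838600.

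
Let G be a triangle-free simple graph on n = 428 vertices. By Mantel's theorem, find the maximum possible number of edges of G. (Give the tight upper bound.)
ex(428, K_3) = ⌊428^2/4⌋ = 45796

Mantel (1907): a triangle-free graph on n vertices has at most ⌊n^2/4⌋ edges, with equality for the complete bipartite graph K_{⌊n/2⌋, ⌈n/2⌉}. For n = 428: ⌊428^2/4⌋ = ⌊183184/4⌋ = 45796. The extremal graph is K_{214, 214}, which has 214·214 = 45796 edges.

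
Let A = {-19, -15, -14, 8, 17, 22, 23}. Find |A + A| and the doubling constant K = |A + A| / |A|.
K = |A + A| / |A| = 26/7

Enumerate A + A = {a + b : a, b ∈ A}. With |A| = 7, there are |A|^2 = 49 ordered sum pairs; collecting distinct values, A + A = {-38, -34, -33, -30, -29, -28, -11, -7, -6, -2, 2, 3, 4, 7, 8, 9, 16, 25, 30, 31, 34, 39, 40, 44, 45, 46}, so |A + A| = 26. Thus K = 26/7. For comparison, the minimum possible |A + A| over all 7-element sets is 2·7 − 1 = 13 (so min K = 13/7), attained only by arithmetic progressions.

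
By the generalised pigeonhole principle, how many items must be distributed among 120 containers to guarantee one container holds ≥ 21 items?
n = (21 − 1)·120 + 1 = 2401

By the generalised pigeonhole principle, to guarantee some box contains ≥ r objects we need more than (r − 1) · k objects total. Threshold: n = (r − 1) · k + 1. With r = 21 and k = 120: n = 20 · 120 + 1 = 2400 + 1 = 2401. For n = 2400 = 20 · 120, we can put exactly 20 objects in every box, avoiding 21 in any single one — so 2401 is tight.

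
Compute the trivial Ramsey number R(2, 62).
R(2, 62) = 62

R(2, k) = k for all k ≥ 2: in a 2-colouring of K_k, either some edge is red (a red K_2) or all edges are blue (a blue K_k). And K_{61} coloured all-blue has no blue K_62, so R(2, 62) > 61. Hence R(2, 62) = 62.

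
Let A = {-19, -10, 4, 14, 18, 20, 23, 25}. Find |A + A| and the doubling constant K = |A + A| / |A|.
K = |A + A| / |A| = 33/8

Enumerate A + A = {a + b : a, b ∈ A}. With |A| = 8, there are |A|^2 = 64 ordered sum pairs; collecting distinct values, A + A = {-38, -29, -20, -15, -6, -5, -1, 1, 4, 6, 8, 10, 13, 15, 18, 22, 24, 27, 28, 29, 32, 34, 36, 37, 38, 39, 40, 41, 43, 45, 46, 48, 50}, so |A + A| = 33. Thus K = 33/8. For comparison, the minimum possible |A + A| over all 8-element sets is 2·8 − 1 = 15 (so min K = 15/8), attained only by arithmetic progressions.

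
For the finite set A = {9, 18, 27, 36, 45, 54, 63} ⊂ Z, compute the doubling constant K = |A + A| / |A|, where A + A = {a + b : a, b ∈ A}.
K = |A + A| / |A| = 13/7

Enumerate A + A = {a + b : a, b ∈ A}. With |A| = 7, there are |A|^2 = 49 ordered sum pairs; collecting distinct values, A + A = {18, 27, 36, 45, 54, 63, 72, 81, 90, 99, 108, 117, 126}, so |A + A| = 13. Thus K = 13/7. Here |A + A| = 2|A| − 1 = 13, the minimum possible — so K = 13/7 is minimal, which holds iff A is an arithmetic progression.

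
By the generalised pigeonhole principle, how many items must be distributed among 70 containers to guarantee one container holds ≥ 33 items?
n = (33 − 1)·70 + 1 = 2241

By the generalised pigeonhole principle, to guarantee some box contains ≥ r objects we need more than (r − 1) · k objects total. Threshold: n = (r − 1) · k + 1. With r = 33 and k = 70: n = 32 · 70 + 1 = 2240 + 1 = 2241. For n = 2240 = 32 · 70, we can put exactly 32 objects in every box, avoiding 33 in any single one — so 2241 is tight.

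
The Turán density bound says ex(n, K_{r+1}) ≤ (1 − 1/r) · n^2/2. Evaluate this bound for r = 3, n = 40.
Turán density bound = (2/3) · 40^2/2 = 1600/3 ≈ 533.3333

Turán's theorem: ex(n, K_{r+1}) is achieved by the complete r-partite Turán graph T(n, r) with parts as balanced as possible, and is at most (1 − 1/r) · n^2/2. For r = 3, n = 40: the density bound is (2/3) · 1600/2 = 1600/3 ≈ 533.3333. The integer-valued extremum is e(T(40, 3)) = 533, which is strictly less than the density bound 1600/3 since 3 ∤ 40 (the parts of T(40, 3) cannot all be equal).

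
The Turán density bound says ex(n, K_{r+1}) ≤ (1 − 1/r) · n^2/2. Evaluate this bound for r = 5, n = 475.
Turán density bound = (4/5) · 475^2/2 = 90250

Turán's theorem: ex(n, K_{r+1}) is achieved by the complete r-partite Turán graph T(n, r) with parts as balanced as possible, and is at most (1 − 1/r) · n^2/2. For r = 5, n = 475: the density bound is (4/5) · 225625/2 = 90250. Since 5 ∣ 475, the Turán graph T(475, 5) has parts of equal size 95, and its edge count e(T(475, 5)) = 90250 attains the density bound exactly.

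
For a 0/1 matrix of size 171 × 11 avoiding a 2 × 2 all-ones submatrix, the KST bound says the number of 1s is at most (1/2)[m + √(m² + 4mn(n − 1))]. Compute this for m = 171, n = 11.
z(171, 11; 2, 2) ≤ (1/2)[171 + √(171² + 4·171·11·10)] = (1/2)[171 + √104481] = 247.1176

Kővári–Sós–Turán: let r_1, ..., r_171 be the row sums and z = Σ r_i the total number of 1s. Each pair of columns can share at most one row with both entries 1 (else a 2×2 all-ones block appears), so Σ_i C(r_i, 2) ≤ C(11, 2) = 55. By convexity Σ_i C(r_i, 2) ≥ 171·C(z/171, 2) = z(z − 171)/(2·171), giving z² − 171z − 171·11·10 ≤ 0 and hence z ≤ (1/2)[171 + √(29241 + 4·18810)] = (1/2)[171 + √104481] ≈ (1/2)(171 + 323.2352) = 247.1176.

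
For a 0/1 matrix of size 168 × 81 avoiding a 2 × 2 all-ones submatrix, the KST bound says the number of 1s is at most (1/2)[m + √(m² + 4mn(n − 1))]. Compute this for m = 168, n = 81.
z(168, 81; 2, 2) ≤ (1/2)[168 + √(168² + 4·168·81·80)] = (1/2)[168 + √4382784] = 1130.755

Kővári–Sós–Turán: let r_1, ..., r_168 be the row sums and z = Σ r_i the total number of 1s. Each pair of columns can share at most one row with both entries 1 (else a 2×2 all-ones block appears), so Σ_i C(r_i, 2) ≤ C(81, 2) = 3240. By convexity Σ_i C(r_i, 2) ≥ 168·C(z/168, 2) = z(z − 168)/(2·168), giving z² − 168z − 168·81·80 ≤ 0 and hence z ≤ (1/2)[168 + √(28224 + 4·1088640)] = (1/2)[168 + √4382784] ≈ (1/2)(168 + 2093.51) = 1130.755.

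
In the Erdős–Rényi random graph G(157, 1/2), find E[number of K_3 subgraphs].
E[# K_3] = C(157, 3) · (1/2)^C(3, 2) = 632710 / 2^3 = 316355/4 = 79088.75

For each 3-subset S of vertices (there are C(157, 3) = 632710 such S), let X_S = 1 if S induces a K_3 (all C(3, 2) = 3 edges present). Then P(X_S = 1) = (1/2)^3 = 1/8. By linearity of expectation, E[# K_3] = C(157, 3) · (1/2)^3 = 632710 / 8 = 316355/4 = 79088.75.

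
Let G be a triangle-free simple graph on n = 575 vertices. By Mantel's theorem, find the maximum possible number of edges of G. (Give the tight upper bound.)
ex(575, K_3) = ⌊575^2/4⌋ = 82656

Mantel (1907): a triangle-free graph on n vertices has at most ⌊n^2/4⌋ edges, with equality for the complete bipartite graph K_{⌊n/2⌋, ⌈n/2⌉}. For n = 575: ⌊575^2/4⌋ = ⌊330625/4⌋ = 82656. The extremal graph is K_{287, 288}, which has 287·288 = 82656 edges.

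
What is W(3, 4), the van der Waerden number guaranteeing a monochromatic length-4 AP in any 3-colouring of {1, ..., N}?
W(3, 4) = 293

This is a classical value, W(3, 4) = 293, established by combining an explicit 3-colouring of {1, ..., 292} with no monochromatic 4-AP (giving the lower bound W(3, 4) > 292) and a finite case analysis / exhaustive computer search showing every 3-colouring of {1, ..., 293} has such an AP.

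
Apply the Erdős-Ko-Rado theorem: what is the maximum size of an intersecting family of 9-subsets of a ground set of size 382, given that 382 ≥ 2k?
max |F| = C(381, 8) = 10227067532092125

Erdős-Ko-Rado (1961): when n ≥ 2k, max |F| = C(n−1, k−1). The bound is attained by the star {A : i ∈ A} for any fixed i ∈ [n]. Here C(382−1, 9−1) = C(381, 8) = 10227067532092125.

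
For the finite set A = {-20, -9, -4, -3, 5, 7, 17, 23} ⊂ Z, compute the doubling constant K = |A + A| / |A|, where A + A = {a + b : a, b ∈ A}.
K = |A + A| / |A| = 32/8 = 4

Enumerate A + A = {a + b : a, b ∈ A}. With |A| = 8, there are |A|^2 = 64 ordered sum pairs; collecting distinct values, A + A = {-40, -29, -24, -23, -18, -15, -13, -12, -8, -7, -6, -4, -3, -2, 1, 2, 3, 4, 8, 10, 12, 13, 14, 19, 20, 22, 24, 28, 30, 34, 40, 46}, so |A + A| = 32. Thus K = 32/8 = 4. For comparison, the minimum possible |A + A| over all 8-element sets is 2·8 − 1 = 15 (so min K = 15/8), attained only by arithmetic progressions.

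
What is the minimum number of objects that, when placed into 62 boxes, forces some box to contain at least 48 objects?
n = (48 − 1)·62 + 1 = 2915

By the generalised pigeonhole principle, to guarantee some box contains ≥ r objects we need more than (r − 1) · k objects total. Threshold: n = (r − 1) · k + 1. With r = 48 and k = 62: n = 47 · 62 + 1 = 2914 + 1 = 2915. For n = 2914 = 47 · 62, we can put exactly 47 objects in every box, avoiding 48 in any single one — so 2915 is tight.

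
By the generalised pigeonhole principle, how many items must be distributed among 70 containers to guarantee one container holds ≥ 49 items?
n = (49 − 1)·70 + 1 = 3361

By the generalised pigeonhole principle, to guarantee some box contains ≥ r objects we need more than (r − 1) · k objects total. Threshold: n = (r − 1) · k + 1. With r = 49 and k = 70: n = 48 · 70 + 1 = 3360 + 1 = 3361. For n = 3360 = 48 · 70, we can put exactly 48 objects in every box, avoiding 49 in any single one — so 3361 is tight.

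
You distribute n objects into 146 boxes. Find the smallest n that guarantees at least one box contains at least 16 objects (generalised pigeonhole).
n = (16 − 1)·146 + 1 = 2191

By the generalised pigeonhole principle, to guarantee some box contains ≥ r objects we need more than (r − 1) · k objects total. Threshold: n = (r − 1) · k + 1. With r = 16 and k = 146: n = 15 · 146 + 1 = 2190 + 1 = 2191. For n = 2190 = 15 · 146, we can put exactly 15 objects in every box, avoiding 16 in any single one — so 2191 is tight.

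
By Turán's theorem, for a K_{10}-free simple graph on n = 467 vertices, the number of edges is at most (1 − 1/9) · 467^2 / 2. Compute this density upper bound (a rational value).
Turán density bound = (8/9) · 467^2/2 = 872356/9 ≈ 96928.4444

Turán's theorem: ex(n, K_{r+1}) is achieved by the complete r-partite Turán graph T(n, r) with parts as balanced as possible, and is at most (1 − 1/r) · n^2/2. For r = 9, n = 467: the density bound is (8/9) · 218089/2 = 872356/9 ≈ 96928.4444. The integer-valued extremum is e(T(467, 9)) = 96928, which is strictly less than the density bound 872356/9 since 9 ∤ 467 (the parts of T(467, 9) cannot all be equal).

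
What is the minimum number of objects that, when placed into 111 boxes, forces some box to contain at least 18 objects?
n = (18 − 1)·111 + 1 = 1888

By the generalised pigeonhole principle, to guarantee some box contains ≥ r objects we need more than (r − 1) · k objects total. Threshold: n = (r − 1) · k + 1. With r = 18 and k = 111: n = 17 · 111 + 1 = 1887 + 1 = 1888. For n = 1887 = 17 · 111, we can put exactly 17 objects in every box, avoiding 18 in any single one — so 1888 is tight.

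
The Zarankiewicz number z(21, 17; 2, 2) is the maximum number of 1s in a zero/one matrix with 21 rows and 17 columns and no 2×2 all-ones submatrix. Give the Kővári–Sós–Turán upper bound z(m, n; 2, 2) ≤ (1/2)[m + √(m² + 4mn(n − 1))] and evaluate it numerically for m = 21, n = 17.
z(21, 17; 2, 2) ≤ (1/2)[21 + √(21² + 4·21·17·16)] = (1/2)[21 + √23289] = 86.8037

Kővári–Sós–Turán: let r_1, ..., r_21 be the row sums and z = Σ r_i the total number of 1s. Each pair of columns can share at most one row with both entries 1 (else a 2×2 all-ones block appears), so Σ_i C(r_i, 2) ≤ C(17, 2) = 136. By convexity Σ_i C(r_i, 2) ≥ 21·C(z/21, 2) = z(z − 21)/(2·21), giving z² − 21z − 21·17·16 ≤ 0 and hence z ≤ (1/2)[21 + √(441 + 4·5712)] = (1/2)[21 + √23289] ≈ (1/2)(21 + 152.6073) = 86.8037.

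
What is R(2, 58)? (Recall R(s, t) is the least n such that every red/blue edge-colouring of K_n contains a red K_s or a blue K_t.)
R(2, 58) = 58

R(2, k) = k for all k ≥ 2: in a 2-colouring of K_k, either some edge is red (a red K_2) or all edges are blue (a blue K_k). And K_{57} coloured all-blue has no blue K_58, so R(2, 58) > 57. Hence R(2, 58) = 58.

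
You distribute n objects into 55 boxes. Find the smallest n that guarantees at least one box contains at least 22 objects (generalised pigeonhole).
n = (22 − 1)·55 + 1 = 1156

By the generalised pigeonhole principle, to guarantee some box contains ≥ r objects we need more than (r − 1) · k objects total. Threshold: n = (r − 1) · k + 1. With r = 22 and k = 55: n = 21 · 55 + 1 = 1155 + 1 = 1156. For n = 1155 = 21 · 55, we can put exactly 21 objects in every box, avoiding 22 in any single one — so 1156 is tight.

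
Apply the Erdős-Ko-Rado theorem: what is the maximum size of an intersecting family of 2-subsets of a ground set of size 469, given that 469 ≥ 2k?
max |F| = C(468, 1) = 468

Erdős-Ko-Rado (1961): when n ≥ 2k, max |F| = C(n−1, k−1). The bound is attained by the star {A : i ∈ A} for any fixed i ∈ [n]. Here C(469−1, 2−1) = C(468, 1) = 468.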